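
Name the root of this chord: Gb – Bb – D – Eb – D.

Eb

The distinct letter names are Gb, Bb, D, Eb. Arranged as a stack of thirds they read Eb–Gb–Bb–D, so Eb is the root (an Eb minor-major seventh chord).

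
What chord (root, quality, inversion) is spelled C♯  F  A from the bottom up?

F augmented, second inversion

The distinct note names are C#, F, A. Stacked in thirds they read F–A–C#, which is an augmented triad on F.
The lowest note is C#, the fifth of the chord, so this is second inversion (figured bass 6/4).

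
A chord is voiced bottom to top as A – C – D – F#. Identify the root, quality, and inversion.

The distinct note names are A, C, D, F#. Stacked in thirds they read D–F#–A–C, which is a dominant seventh chord on D.
With the fifth (A) in the bass, the chord is in second inversion (figured bass 4/3).

D dominant seventh, second inversion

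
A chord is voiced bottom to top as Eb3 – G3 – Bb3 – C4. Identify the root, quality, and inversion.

Reducing to letter names: Eb, G, Bb, C. These stack in thirds as C–Eb–G–Bb — a C minor seventh chord.
The lowest note is Eb, the third of the chord, so this is first inversion (figured bass 6/5).

C minor seventh, first inversion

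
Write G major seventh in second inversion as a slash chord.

Second inversion of G major seventh has the fifth (D) in the bass. As a slash chord: Gmaj7/D.

Gmaj7/D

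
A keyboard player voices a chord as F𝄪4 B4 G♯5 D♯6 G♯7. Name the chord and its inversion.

G# minor-major seventh, third inversion

The pitch classes F##, B, G#, D# arrange in thirds as G#–B–D#–F##: a G# minor-major seventh chord.
With the seventh (F##) in the bass, the chord is in third inversion (figured bass 4/2).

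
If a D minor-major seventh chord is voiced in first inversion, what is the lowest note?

The third of D minor-major seventh (D–F–A–C#) is F; that is the bass in first inversion.

F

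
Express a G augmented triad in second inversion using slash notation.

Gaug/D#

Second inversion of G augmented has the fifth (D#) in the bass. As a slash chord: Gaug/D#.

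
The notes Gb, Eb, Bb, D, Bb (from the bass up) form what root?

Eb

The distinct letter names are Gb, Eb, Bb, D. Arranged as a stack of thirds they read Eb–Gb–Bb–D, so Eb is the root (an Eb minor-major seventh chord).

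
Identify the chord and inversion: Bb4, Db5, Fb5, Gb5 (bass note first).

The pitch classes Bb, Db, Fb, Gb arrange in thirds as Gb–Bb–Db–Fb: a Gb dominant seventh chord.
Bb is the third of Gb dominant seventh; third in the bass means first inversion (figured bass 6/5).

Gb dominant seventh, first inversion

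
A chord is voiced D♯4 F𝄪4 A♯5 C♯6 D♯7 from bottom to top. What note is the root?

D#

The distinct letter names are D#, F##, A#, C#. Arranged as a stack of thirds they read D#–F##–A#–C#, so D# is the root (a D# dominant seventh chord).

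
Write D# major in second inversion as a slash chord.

D#M/A#

Second inversion of D# major has the fifth (A#) in the bass. As a slash chord: D#M/A#.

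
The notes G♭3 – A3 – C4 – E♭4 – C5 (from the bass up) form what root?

Reordering Gb, A, C, Eb into stacked thirds gives A–C–Eb–Gb; the bottom of that stack, A, is the root.

A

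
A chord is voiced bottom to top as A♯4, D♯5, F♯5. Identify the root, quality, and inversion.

The distinct note names are A#, D#, F#. Stacked in thirds they read D#–F#–A#, which is a minor triad on D#.
A# is the fifth of D# minor; fifth in the bass means second inversion (figured bass 6/4).

D# minor, second inversion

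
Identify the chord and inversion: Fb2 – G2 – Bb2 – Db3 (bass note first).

G diminished seventh, third inversion

Reducing to letter names: Fb, G, Bb, Db. These stack in thirds as G–Bb–Db–Fb — a G diminished seventh chord.
The lowest note is Fb, the seventh of the chord, so this is third inversion (figured bass 4/2).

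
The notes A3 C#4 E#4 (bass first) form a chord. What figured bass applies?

5/3

The notes A, C#, E# stack in thirds as A–C#–E# — an A augmented triad. The bass A is the root, so this is root position: figured 5/3.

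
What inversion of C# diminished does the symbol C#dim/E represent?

first inversion

C#dim/E means C# diminished with E in the bass. E is the third of C# diminished (C#–E–G), so this is first inversion.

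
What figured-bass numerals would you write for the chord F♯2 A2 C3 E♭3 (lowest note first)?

7

The notes F#, A, C, Eb stack in thirds as F#–A–C–Eb — an F# diminished seventh chord. The bass F# is the root, so this is root position: figured 7.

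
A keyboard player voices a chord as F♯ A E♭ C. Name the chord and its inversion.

Reducing to letter names: F#, A, Eb, C. These stack in thirds as F#–A–C–Eb — an F# diminished seventh chord.
F# is the root of F# diminished seventh; root in the bass means root position (figured bass 7).

F# diminished seventh, root position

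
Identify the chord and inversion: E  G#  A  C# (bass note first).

The distinct note names are E, G#, A, C#. Stacked in thirds they read A–C#–E–G#, which is a major seventh chord on A.
The lowest note is E, the fifth of the chord, so this is second inversion (figured bass 4/3).

A major seventh, second inversion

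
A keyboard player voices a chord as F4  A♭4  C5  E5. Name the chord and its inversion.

Reducing to letter names: F, Ab, C, E. These stack in thirds as F–Ab–C–E — an F minor-major seventh chord.
The lowest note is F, the root of the chord, so this is root position (figured bass 7).

F minor-major seventh, root position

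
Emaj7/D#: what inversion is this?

third inversion

Emaj7/D# means E major seventh with D# in the bass. D# is the seventh of E major seventh (E–G#–B–D#), so this is third inversion.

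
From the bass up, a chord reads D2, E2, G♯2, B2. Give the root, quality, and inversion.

E dominant seventh, third inversion

The distinct note names are D, E, G#, B. Stacked in thirds they read E–G#–B–D, which is a dominant seventh chord on E.
The lowest note is D, the seventh of the chord, so this is third inversion (figured bass 4/2).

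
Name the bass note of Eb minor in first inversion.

Gb

Eb minor is Eb–Gb–Bb. First inversion places the third in the bass: Gb.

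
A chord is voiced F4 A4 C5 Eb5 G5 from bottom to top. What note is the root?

F

The distinct letter names are F, A, C, Eb, G. Arranged as a stack of thirds they read F–A–C–Eb–G, so F is the root (an F dominant ninth chord).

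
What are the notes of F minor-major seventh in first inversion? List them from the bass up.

F minor-major seventh is F–Ab–C–E. First inversion puts the third (Ab) in the bass, with the remaining tones above: Ab, C, E, F.

Ab, C, E, F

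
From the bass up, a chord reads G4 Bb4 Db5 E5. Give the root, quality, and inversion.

The pitch classes G, Bb, Db, E arrange in thirds as E–G–Bb–Db: an E diminished seventh chord.
With the third (G) in the bass, the chord is in first inversion (figured bass 6/5).

E diminished seventh, first inversion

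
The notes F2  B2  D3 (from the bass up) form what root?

Reordering F, B, D into stacked thirds gives B–D–F; the bottom of that stack, B, is the root.

B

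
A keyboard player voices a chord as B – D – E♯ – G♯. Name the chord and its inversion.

The distinct note names are B, D, E#, G#. Stacked in thirds they read E#–G#–B–D, which is a diminished seventh chord on E#.
With the fifth (B) in the bass, the chord is in second inversion (figured bass 4/3).

E# diminished seventh, second inversion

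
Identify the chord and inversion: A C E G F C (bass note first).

F major ninth, first inversion

Reducing to letter names: A, C, E, G, F. These stack in thirds as F–A–C–E–G — an F major ninth chord.
The lowest note is A, the third of the chord, so this is first inversion.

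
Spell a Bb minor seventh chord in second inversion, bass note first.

Bb minor seventh is Bb–Db–F–Ab. Second inversion puts the fifth (F) in the bass, with the remaining tones above: F, Ab, Bb, Db.

F, Ab, Bb, Db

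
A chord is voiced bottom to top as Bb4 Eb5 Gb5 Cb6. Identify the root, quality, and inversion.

Cb major seventh, third inversion

The pitch classes Bb, Eb, Gb, Cb arrange in thirds as Cb–Eb–Gb–Bb: a Cb major seventh chord.
Bb is the seventh of Cb major seventh; seventh in the bass means third inversion (figured bass 4/2).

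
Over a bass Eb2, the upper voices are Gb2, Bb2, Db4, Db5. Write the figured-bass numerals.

7

The notes Eb, Gb, Bb, Db stack in thirds as Eb–Gb–Bb–Db — an Eb minor seventh chord. The bass Eb is the root, so this is root position: figured 7.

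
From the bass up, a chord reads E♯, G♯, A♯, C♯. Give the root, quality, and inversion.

A# minor seventh, second inversion

Reducing to letter names: E#, G#, A#, C#. These stack in thirds as A#–C#–E#–G# — an A# minor seventh chord.
With the fifth (E#) in the bass, the chord is in second inversion (figured bass 4/3).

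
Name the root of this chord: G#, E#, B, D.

E#

The distinct letter names are G#, E#, B, D. Arranged as a stack of thirds they read E#–G#–B–D, so E# is the root (an E# diminished seventh chord).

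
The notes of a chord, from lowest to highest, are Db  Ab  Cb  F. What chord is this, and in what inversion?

Reducing to letter names: Db, Ab, Cb, F. These stack in thirds as Db–F–Ab–Cb — a Db dominant seventh chord.
With the root (Db) in the bass, the chord is in root position (figured bass 7).

Db dominant seventh, root position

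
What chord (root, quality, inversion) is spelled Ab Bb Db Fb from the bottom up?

The distinct note names are Ab, Bb, Db, Fb. Stacked in thirds they read Bb–Db–Fb–Ab, which is a half-diminished seventh chord on Bb.
Ab is the seventh of Bb half-diminished seventh; seventh in the bass means third inversion (figured bass 4/2).

Bb half-diminished seventh, third inversion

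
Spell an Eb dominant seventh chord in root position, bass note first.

Eb, G, Bb, Db

The chord tones are Eb–G–Bb–Db. With the root (Eb) lowest for root position: Eb, G, Bb, Db.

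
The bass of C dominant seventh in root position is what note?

C

The root of C dominant seventh (C–E–G–Bb) is C; that is the bass in root position.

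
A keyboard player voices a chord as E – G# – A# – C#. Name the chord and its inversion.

A# half-diminished seventh, second inversion

The distinct note names are E, G#, A#, C#. Stacked in thirds they read A#–C#–E–G#, which is a half-diminished seventh chord on A#.
With the fifth (E) in the bass, the chord is in second inversion (figured bass 4/3).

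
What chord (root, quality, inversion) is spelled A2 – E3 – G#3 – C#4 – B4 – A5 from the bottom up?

The pitch classes A, E, G#, C#, B arrange in thirds as A–C#–E–G#–B: an A major ninth chord.
With the root (A) in the bass, the chord is in root position.

A major ninth, root position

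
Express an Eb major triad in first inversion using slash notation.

Ebmaj/G

First inversion of Eb major has the third (G) in the bass. As a slash chord: Ebmaj/G.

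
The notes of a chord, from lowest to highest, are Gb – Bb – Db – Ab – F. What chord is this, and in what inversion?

The pitch classes Gb, Bb, Db, Ab, F arrange in thirds as Gb–Bb–Db–F–Ab: a Gb major ninth chord.
The lowest note is Gb, the root of the chord, so this is root position.

Gb major ninth, root position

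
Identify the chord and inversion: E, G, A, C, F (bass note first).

The distinct note names are E, G, A, C, F. Stacked in thirds they read F–A–C–E–G, which is a major ninth chord on F.
The lowest note is E, the seventh of the chord, so this is third inversion.

F major ninth, third inversion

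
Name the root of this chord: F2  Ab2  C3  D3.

Reordering F, Ab, C, D into stacked thirds gives D–F–Ab–C; the bottom of that stack, D, is the root.

D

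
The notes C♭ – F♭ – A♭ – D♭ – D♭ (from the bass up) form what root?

Cb, Fb, Ab, Db are the tones of a Db minor seventh chord (Db–Fb–Ab–Cb), making Db the root.

Db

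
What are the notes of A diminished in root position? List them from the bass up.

A diminished is A–C–Eb. Root position puts the root (A) in the bass, with the remaining tones above: A, C, Eb.

A, C, Eb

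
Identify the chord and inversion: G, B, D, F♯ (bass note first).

The pitch classes G, B, D, F# arrange in thirds as G–B–D–F#: a G major seventh chord.
G is the root of G major seventh; root in the bass means root position (figured bass 7).

G major seventh, root position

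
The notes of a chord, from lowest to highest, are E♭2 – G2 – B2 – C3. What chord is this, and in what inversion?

C minor-major seventh, first inversion

The distinct note names are Eb, G, B, C. Stacked in thirds they read C–Eb–G–B, which is a minor-major seventh chord on C.
With the third (Eb) in the bass, the chord is in first inversion (figured bass 6/5).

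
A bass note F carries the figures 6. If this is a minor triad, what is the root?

The figures 6 mean the third of the chord is in the bass. If F is the third of a minor triad, the root is D (chord tones D–F–A).

D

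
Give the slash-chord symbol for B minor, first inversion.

First inversion of B minor has the third (D) in the bass. As a slash chord: Bm/D.

Bm/D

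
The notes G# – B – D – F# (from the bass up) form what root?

G#, B, D, F# are the tones of a G# half-diminished seventh chord (G#–B–D–F#), making G# the root.

G#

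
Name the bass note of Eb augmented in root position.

The root of Eb augmented (Eb–G–B) is Eb; that is the bass in root position.

Eb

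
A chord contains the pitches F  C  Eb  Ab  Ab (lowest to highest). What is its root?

The distinct letter names are F, C, Eb, Ab. Arranged as a stack of thirds they read F–Ab–C–Eb, so F is the root (an F minor seventh chord).

F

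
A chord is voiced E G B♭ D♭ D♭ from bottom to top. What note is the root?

Reordering E, G, Bb, Db into stacked thirds gives E–G–Bb–Db; the bottom of that stack, E, is the root.

E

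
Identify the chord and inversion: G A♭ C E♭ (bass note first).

Ab major seventh, third inversion

Reducing to letter names: G, Ab, C, Eb. These stack in thirds as Ab–C–Eb–G — an Ab major seventh chord.
G is the seventh of Ab major seventh; seventh in the bass means third inversion (figured bass 4/2).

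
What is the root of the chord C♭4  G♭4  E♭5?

Reordering Cb, Gb, Eb into stacked thirds gives Cb–Eb–Gb; the bottom of that stack, Cb, is the root.

Cb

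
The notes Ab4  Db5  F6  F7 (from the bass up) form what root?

Db

Ab, Db, F are the tones of a Db major triad (Db–F–Ab), making Db the root.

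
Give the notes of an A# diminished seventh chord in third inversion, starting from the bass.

A# diminished seventh is A#–C#–E–G. Third inversion puts the seventh (G) in the bass, with the remaining tones above: G, A#, C#, E.

G, A#, C#, E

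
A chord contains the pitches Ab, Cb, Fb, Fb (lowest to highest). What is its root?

Fb

Ab, Cb, Fb are the tones of an Fb major triad (Fb–Ab–Cb), making Fb the root.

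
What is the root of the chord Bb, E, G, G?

E

The distinct letter names are Bb, E, G. Arranged as a stack of thirds they read E–G–Bb, so E is the root (an E diminished triad).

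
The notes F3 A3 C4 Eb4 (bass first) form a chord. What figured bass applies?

7

The notes F, A, C, Eb stack in thirds as F–A–C–Eb — an F dominant seventh chord. The bass F is the root, so this is root position: figured 7.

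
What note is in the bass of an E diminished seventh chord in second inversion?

The fifth of E diminished seventh (E–G–Bb–Db) is Bb; that is the bass in second inversion.

Bb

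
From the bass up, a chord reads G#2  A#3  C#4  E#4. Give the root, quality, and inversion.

The distinct note names are G#, A#, C#, E#. Stacked in thirds they read A#–C#–E#–G#, which is a minor seventh chord on A#.
With the seventh (G#) in the bass, the chord is in third inversion (figured bass 4/2).

A# minor seventh, third inversion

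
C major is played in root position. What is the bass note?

C

The root of C major (C–E–G) is C; that is the bass in root position.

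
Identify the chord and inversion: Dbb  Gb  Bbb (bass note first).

The distinct note names are Dbb, Gb, Bbb. Stacked in thirds they read Gb–Bbb–Dbb, which is a diminished triad on Gb.
With the fifth (Dbb) in the bass, the chord is in second inversion (figured bass 6/4).

Gb diminished, second inversion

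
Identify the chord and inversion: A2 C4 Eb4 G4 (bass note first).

The pitch classes A, C, Eb, G arrange in thirds as A–C–Eb–G: an A half-diminished seventh chord.
With the root (A) in the bass, the chord is in root position (figured bass 7).

A half-diminished seventh, root position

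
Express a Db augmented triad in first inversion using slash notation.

First inversion of Db augmented has the third (F) in the bass. As a slash chord: Dbaug/F.

Dbaug/F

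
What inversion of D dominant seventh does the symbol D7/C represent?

third inversion

D7/C means D dominant seventh with C in the bass. C is the seventh of D dominant seventh (D–F#–A–C), so this is third inversion.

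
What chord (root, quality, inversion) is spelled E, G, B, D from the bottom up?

E minor seventh, root position

The distinct note names are E, G, B, D. Stacked in thirds they read E–G–B–D, which is a minor seventh chord on E.
E is the root of E minor seventh; root in the bass means root position (figured bass 7).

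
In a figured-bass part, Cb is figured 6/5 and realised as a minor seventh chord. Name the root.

Ab

The figures 6/5 mean the third of the chord is in the bass. If Cb is the third of a minor seventh chord, the root is Ab (chord tones Ab–Cb–Eb–Gb).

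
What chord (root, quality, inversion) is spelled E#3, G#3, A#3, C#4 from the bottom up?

The pitch classes E#, G#, A#, C# arrange in thirds as A#–C#–E#–G#: an A# minor seventh chord.
With the fifth (E#) in the bass, the chord is in second inversion (figured bass 4/3).

A# minor seventh, second inversion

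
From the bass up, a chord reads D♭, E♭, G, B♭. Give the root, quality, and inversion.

Eb dominant seventh, third inversion

The distinct note names are Db, Eb, G, Bb. Stacked in thirds they read Eb–G–Bb–Db, which is a dominant seventh chord on Eb.
With the seventh (Db) in the bass, the chord is in third inversion (figured bass 4/2).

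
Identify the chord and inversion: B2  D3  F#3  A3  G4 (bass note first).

G major ninth, first inversion

The pitch classes B, D, F#, A, G arrange in thirds as G–B–D–F#–A: a G major ninth chord.
The lowest note is B, the third of the chord, so this is first inversion.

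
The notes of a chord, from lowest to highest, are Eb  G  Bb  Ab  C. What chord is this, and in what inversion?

The pitch classes Eb, G, Bb, Ab, C arrange in thirds as Ab–C–Eb–G–Bb: an Ab major ninth chord.
With the fifth (Eb) in the bass, the chord is in second inversion.

Ab major ninth, second inversion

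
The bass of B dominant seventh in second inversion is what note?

The fifth of B dominant seventh (B–D#–F#–A) is F#; that is the bass in second inversion.

F#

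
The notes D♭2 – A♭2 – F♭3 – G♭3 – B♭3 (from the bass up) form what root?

Gb

The distinct letter names are Db, Ab, Fb, Gb, Bb. Arranged as a stack of thirds they read Gb–Bb–Db–Fb–Ab, so Gb is the root (a Gb dominant ninth chord).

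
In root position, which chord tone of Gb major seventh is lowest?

The root of Gb major seventh (Gb–Bb–Db–F) is Gb; that is the bass in root position.

Gb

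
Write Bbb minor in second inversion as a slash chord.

Bbbm/Fb

Second inversion of Bbb minor has the fifth (Fb) in the bass. As a slash chord: Bbbm/Fb.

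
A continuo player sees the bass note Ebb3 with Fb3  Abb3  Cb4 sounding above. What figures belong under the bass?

4/2

The notes Ebb, Fb, Abb, Cb stack in thirds as Fb–Abb–Cb–Ebb — an Fb minor seventh chord. The bass Ebb is the seventh, so this is third inversion: figured 4/2.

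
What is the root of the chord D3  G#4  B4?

The distinct letter names are D, G#, B. Arranged as a stack of thirds they read G#–B–D, so G# is the root (a G# diminished triad).

G#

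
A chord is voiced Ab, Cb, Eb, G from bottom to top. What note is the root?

Ab

The distinct letter names are Ab, Cb, Eb, G. Arranged as a stack of thirds they read Ab–Cb–Eb–G, so Ab is the root (an Ab minor-major seventh chord).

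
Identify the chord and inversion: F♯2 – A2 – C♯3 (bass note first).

F# minor, root position

Reducing to letter names: F#, A, C#. These stack in thirds as F#–A–C# — an F# minor triad.
With the root (F#) in the bass, the chord is in root position (figured bass 5/3).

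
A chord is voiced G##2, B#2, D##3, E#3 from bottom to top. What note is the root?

E#

G##, B#, D##, E# are the tones of an E# major seventh chord (E#–G##–B#–D##), making E# the root.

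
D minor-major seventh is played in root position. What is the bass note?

D

The root of D minor-major seventh (D–F–A–C#) is D; that is the bass in root position.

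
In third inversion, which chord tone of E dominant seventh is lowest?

E dominant seventh is E–G#–B–D. Third inversion places the seventh in the bass: D.

D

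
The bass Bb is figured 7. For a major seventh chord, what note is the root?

Bb

The figures 7 mean the root of the chord is in the bass. If Bb is the root of a major seventh chord, the root is Bb (chord tones Bb–D–F–A).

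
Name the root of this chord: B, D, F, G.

Reordering B, D, F, G into stacked thirds gives G–B–D–F; the bottom of that stack, G, is the root.

G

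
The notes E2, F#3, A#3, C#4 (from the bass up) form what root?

F#

E, F#, A#, C# are the tones of an F# dominant seventh chord (F#–A#–C#–E), making F# the root.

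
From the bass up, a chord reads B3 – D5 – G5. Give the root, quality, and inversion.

G major, first inversion

The pitch classes B, D, G arrange in thirds as G–B–D: a G major triad.
B is the third of G major; third in the bass means first inversion (figured bass 6).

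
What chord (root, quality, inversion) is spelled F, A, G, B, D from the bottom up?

G dominant ninth, third inversion

The distinct note names are F, A, G, B, D. Stacked in thirds they read G–B–D–F–A, which is a dominant ninth chord on G.
With the seventh (F) in the bass, the chord is in third inversion.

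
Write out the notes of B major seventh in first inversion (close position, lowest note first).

D#, F#, A#, B

B major seventh is B–D#–F#–A#. First inversion puts the third (D#) in the bass, with the remaining tones above: D#, F#, A#, B.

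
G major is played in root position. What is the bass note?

In root position the root is lowest. For G major (G–B–D) that is G.

G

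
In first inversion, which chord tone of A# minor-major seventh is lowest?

A# minor-major seventh is A#–C#–E#–G##. First inversion places the third in the bass: C#.

C#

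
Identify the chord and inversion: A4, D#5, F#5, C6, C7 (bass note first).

The pitch classes A, D#, F#, C arrange in thirds as D#–F#–A–C: a D# diminished seventh chord.
The lowest note is A, the fifth of the chord, so this is second inversion (figured bass 4/3).

D# diminished seventh, second inversion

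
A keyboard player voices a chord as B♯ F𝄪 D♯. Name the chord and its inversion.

The pitch classes B#, F##, D# arrange in thirds as B#–D#–F##: a B# minor triad.
The lowest note is B#, the root of the chord, so this is root position (figured bass 5/3).

B# minor, root position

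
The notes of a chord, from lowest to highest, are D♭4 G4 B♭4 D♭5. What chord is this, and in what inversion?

The pitch classes Db, G, Bb arrange in thirds as G–Bb–Db: a G diminished triad.
The lowest note is Db, the fifth of the chord, so this is second inversion (figured bass 6/4).

G diminished, second inversion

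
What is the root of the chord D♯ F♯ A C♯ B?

The distinct letter names are D#, F#, A, C#, B. Arranged as a stack of thirds they read B–D#–F#–A–C#, so B is the root (a B dominant ninth chord).

B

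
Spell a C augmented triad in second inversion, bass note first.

The chord tones are C–E–G#. With the fifth (G#) lowest for second inversion: G#, C, E.

G#, C, E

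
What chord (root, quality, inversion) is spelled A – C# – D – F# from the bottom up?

The distinct note names are A, C#, D, F#. Stacked in thirds they read D–F#–A–C#, which is a major seventh chord on D.
With the fifth (A) in the bass, the chord is in second inversion (figured bass 4/3).

D major seventh, second inversion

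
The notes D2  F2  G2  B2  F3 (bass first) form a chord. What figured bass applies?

4/3

The notes D, F, G, B stack in thirds as G–B–D–F — a G dominant seventh chord. The bass D is the fifth, so this is second inversion: figured 4/3.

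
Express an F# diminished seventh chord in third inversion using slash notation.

F#dim7/Eb

Third inversion of F# diminished seventh has the seventh (Eb) in the bass. As a slash chord: F#dim7/Eb.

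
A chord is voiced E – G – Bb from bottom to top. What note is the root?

E, G, Bb are the tones of an E diminished triad (E–G–Bb), making E the root.

E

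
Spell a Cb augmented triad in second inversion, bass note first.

G, Cb, Eb

The chord tones are Cb–Eb–G. With the fifth (G) lowest for second inversion: G, Cb, Eb.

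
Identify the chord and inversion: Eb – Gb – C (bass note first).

C diminished, first inversion

The pitch classes Eb, Gb, C arrange in thirds as C–Eb–Gb: a C diminished triad.
With the third (Eb) in the bass, the chord is in first inversion (figured bass 6).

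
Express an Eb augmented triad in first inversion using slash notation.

Ebaug/G

First inversion of Eb augmented has the third (G) in the bass. As a slash chord: Ebaug/G.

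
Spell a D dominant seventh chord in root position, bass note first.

D, F#, A, C

The chord tones are D–F#–A–C. With the root (D) lowest for root position: D, F#, A, C.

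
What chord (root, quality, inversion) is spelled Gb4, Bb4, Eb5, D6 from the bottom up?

Eb minor-major seventh, first inversion

Reducing to letter names: Gb, Bb, Eb, D. These stack in thirds as Eb–Gb–Bb–D — an Eb minor-major seventh chord.
Gb is the third of Eb minor-major seventh; third in the bass means first inversion (figured bass 6/5).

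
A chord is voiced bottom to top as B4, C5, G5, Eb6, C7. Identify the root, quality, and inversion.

Reducing to letter names: B, C, G, Eb. These stack in thirds as C–Eb–G–B — a C minor-major seventh chord.
B is the seventh of C minor-major seventh; seventh in the bass means third inversion (figured bass 4/2).

C minor-major seventh, third inversion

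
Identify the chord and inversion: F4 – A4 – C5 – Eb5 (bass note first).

F dominant seventh, root position

The pitch classes F, A, C, Eb arrange in thirds as F–A–C–Eb: an F dominant seventh chord.
The lowest note is F, the root of the chord, so this is root position (figured bass 7).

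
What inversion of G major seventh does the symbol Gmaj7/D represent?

second inversion

Gmaj7/D means G major seventh with D in the bass. D is the fifth of G major seventh (G–B–D–F#), so this is second inversion.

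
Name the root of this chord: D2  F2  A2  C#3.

D

D, F, A, C# are the tones of a D minor-major seventh chord (D–F–A–C#), making D the root.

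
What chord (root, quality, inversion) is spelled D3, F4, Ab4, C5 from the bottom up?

Reducing to letter names: D, F, Ab, C. These stack in thirds as D–F–Ab–C — a D half-diminished seventh chord.
The lowest note is D, the root of the chord, so this is root position (figured bass 7).

D half-diminished seventh, root position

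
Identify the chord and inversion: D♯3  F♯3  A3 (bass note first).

The distinct note names are D#, F#, A. Stacked in thirds they read D#–F#–A, which is a diminished triad on D#.
With the root (D#) in the bass, the chord is in root position (figured bass 5/3).

D# diminished, root position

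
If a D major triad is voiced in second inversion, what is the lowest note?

The fifth of D major (D–F#–A) is A; that is the bass in second inversion.

A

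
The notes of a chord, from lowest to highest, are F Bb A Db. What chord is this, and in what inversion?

The distinct note names are F, Bb, A, Db. Stacked in thirds they read Bb–Db–F–A, which is a minor-major seventh chord on Bb.
With the fifth (F) in the bass, the chord is in second inversion (figured bass 4/3).

Bb minor-major seventh, second inversion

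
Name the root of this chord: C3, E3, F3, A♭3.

F

The distinct letter names are C, E, F, Ab. Arranged as a stack of thirds they read F–Ab–C–E, so F is the root (an F minor-major seventh chord).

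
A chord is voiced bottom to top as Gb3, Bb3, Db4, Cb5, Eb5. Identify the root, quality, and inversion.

The pitch classes Gb, Bb, Db, Cb, Eb arrange in thirds as Cb–Eb–Gb–Bb–Db: a Cb major ninth chord.
The lowest note is Gb, the fifth of the chord, so this is second inversion.

Cb major ninth, second inversion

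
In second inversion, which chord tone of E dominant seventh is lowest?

In second inversion the fifth is lowest. For E dominant seventh (E–G#–B–D) that is B.

B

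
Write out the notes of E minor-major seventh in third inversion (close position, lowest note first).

E minor-major seventh is E–G–B–D#. Third inversion puts the seventh (D#) in the bass, with the remaining tones above: D#, E, G, B.

D#, E, G, B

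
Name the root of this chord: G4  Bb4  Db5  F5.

G

G, Bb, Db, F are the tones of a G half-diminished seventh chord (G–Bb–Db–F), making G the root.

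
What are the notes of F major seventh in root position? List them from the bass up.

F major seventh is F–A–C–E. Root position puts the root (F) in the bass, with the remaining tones above: F, A, C, E.

F, A, C, E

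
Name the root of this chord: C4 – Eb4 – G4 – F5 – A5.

F

C, Eb, G, F, A are the tones of an F dominant ninth chord (F–A–C–Eb–G), making F the root.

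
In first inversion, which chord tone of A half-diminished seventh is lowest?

In first inversion the third is lowest. For A half-diminished seventh (A–C–Eb–G) that is C.

C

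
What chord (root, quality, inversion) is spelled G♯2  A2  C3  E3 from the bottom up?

A minor-major seventh, third inversion

Reducing to letter names: G#, A, C, E. These stack in thirds as A–C–E–G# — an A minor-major seventh chord.
With the seventh (G#) in the bass, the chord is in third inversion (figured bass 4/2).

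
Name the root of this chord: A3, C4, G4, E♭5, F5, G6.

F

A, C, G, Eb, F are the tones of an F dominant ninth chord (F–A–C–Eb–G), making F the root.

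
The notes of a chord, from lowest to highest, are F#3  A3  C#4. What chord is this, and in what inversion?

F# minor, root position

The distinct note names are F#, A, C#. Stacked in thirds they read F#–A–C#, which is a minor triad on F#.
The lowest note is F#, the root of the chord, so this is root position (figured bass 5/3).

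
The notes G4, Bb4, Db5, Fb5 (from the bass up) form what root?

G

The distinct letter names are G, Bb, Db, Fb. Arranged as a stack of thirds they read G–Bb–Db–Fb, so G is the root (a G diminished seventh chord).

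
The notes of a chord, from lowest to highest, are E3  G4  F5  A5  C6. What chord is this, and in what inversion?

Reducing to letter names: E, G, F, A, C. These stack in thirds as F–A–C–E–G — an F major ninth chord.
E is the seventh of F major ninth; seventh in the bass means third inversion.

F major ninth, third inversion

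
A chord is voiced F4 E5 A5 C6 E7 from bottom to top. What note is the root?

F

F, E, A, C are the tones of an F major seventh chord (F–A–C–E), making F the root.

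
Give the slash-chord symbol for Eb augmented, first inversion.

Ebaug/G

First inversion of Eb augmented has the third (G) in the bass. As a slash chord: Ebaug/G.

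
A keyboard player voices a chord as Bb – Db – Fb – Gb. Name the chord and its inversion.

Gb dominant seventh, first inversion

The pitch classes Bb, Db, Fb, Gb arrange in thirds as Gb–Bb–Db–Fb: a Gb dominant seventh chord.
Bb is the third of Gb dominant seventh; third in the bass means first inversion (figured bass 6/5).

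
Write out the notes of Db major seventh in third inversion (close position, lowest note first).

Db major seventh is Db–F–Ab–C. Third inversion puts the seventh (C) in the bass, with the remaining tones above: C, Db, F, Ab.

C, Db, F, Ab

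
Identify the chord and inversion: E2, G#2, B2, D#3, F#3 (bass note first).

E major ninth, root position

Reducing to letter names: E, G#, B, D#, F#. These stack in thirds as E–G#–B–D#–F# — an E major ninth chord.
With the root (E) in the bass, the chord is in root position.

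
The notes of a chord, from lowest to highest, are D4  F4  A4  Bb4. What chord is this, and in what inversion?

Reducing to letter names: D, F, A, Bb. These stack in thirds as Bb–D–F–A — a Bb major seventh chord.
D is the third of Bb major seventh; third in the bass means first inversion (figured bass 6/5).

Bb major seventh, first inversion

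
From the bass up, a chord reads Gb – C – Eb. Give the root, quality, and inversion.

The pitch classes Gb, C, Eb arrange in thirds as C–Eb–Gb: a C diminished triad.
Gb is the fifth of C diminished; fifth in the bass means second inversion (figured bass 6/4).

C diminished, second inversion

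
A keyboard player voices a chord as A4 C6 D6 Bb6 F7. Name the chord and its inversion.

The pitch classes A, C, D, Bb, F arrange in thirds as Bb–D–F–A–C: a Bb major ninth chord.
A is the seventh of Bb major ninth; seventh in the bass means third inversion.

Bb major ninth, third inversion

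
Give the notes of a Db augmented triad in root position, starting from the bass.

Db, F, A

Db augmented is Db–F–A. Root position puts the root (Db) in the bass, with the remaining tones above: Db, F, A.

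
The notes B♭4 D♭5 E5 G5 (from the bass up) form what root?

The distinct letter names are Bb, Db, E, G. Arranged as a stack of thirds they read E–G–Bb–Db, so E is the root (an E diminished seventh chord).

E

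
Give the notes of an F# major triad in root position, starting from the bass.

F#, A#, C#

The chord tones are F#–A#–C#. With the root (F#) lowest for root position: F#, A#, C#.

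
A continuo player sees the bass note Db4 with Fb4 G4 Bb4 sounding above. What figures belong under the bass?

4/3

The notes Db, Fb, G, Bb stack in thirds as G–Bb–Db–Fb — a G diminished seventh chord. The bass Db is the fifth, so this is second inversion: figured 4/3.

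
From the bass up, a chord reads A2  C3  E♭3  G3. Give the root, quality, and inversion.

Reducing to letter names: A, C, Eb, G. These stack in thirds as A–C–Eb–G — an A half-diminished seventh chord.
The lowest note is A, the root of the chord, so this is root position (figured bass 7).

A half-diminished seventh, root position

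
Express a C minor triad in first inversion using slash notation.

First inversion of C minor has the third (Eb) in the bass. As a slash chord: Cm/Eb.

Cm/Eb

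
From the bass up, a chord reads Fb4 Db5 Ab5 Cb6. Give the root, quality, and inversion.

Reducing to letter names: Fb, Db, Ab, Cb. These stack in thirds as Db–Fb–Ab–Cb — a Db minor seventh chord.
Fb is the third of Db minor seventh; third in the bass means first inversion (figured bass 6/5).

Db minor seventh, first inversion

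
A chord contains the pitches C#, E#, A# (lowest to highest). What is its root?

A#

Reordering C#, E#, A# into stacked thirds gives A#–C#–E#; the bottom of that stack, A#, is the root.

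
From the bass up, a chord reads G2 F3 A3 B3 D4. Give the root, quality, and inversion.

G dominant ninth, root position

The pitch classes G, F, A, B, D arrange in thirds as G–B–D–F–A: a G dominant ninth chord.
With the root (G) in the bass, the chord is in root position.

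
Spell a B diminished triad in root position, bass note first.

B, D, F

The chord tones are B–D–F. With the root (B) lowest for root position: B, D, F.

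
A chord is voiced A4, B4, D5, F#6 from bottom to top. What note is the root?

Reordering A, B, D, F# into stacked thirds gives B–D–F#–A; the bottom of that stack, B, is the root.

B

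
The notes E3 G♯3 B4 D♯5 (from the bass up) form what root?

E

Reordering E, G#, B, D# into stacked thirds gives E–G#–B–D#; the bottom of that stack, E, is the root.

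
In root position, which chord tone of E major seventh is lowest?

E major seventh is E–G#–B–D#. Root position places the root in the bass: E.

E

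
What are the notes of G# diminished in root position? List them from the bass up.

G#, B, D

G# diminished is G#–B–D. Root position puts the root (G#) in the bass, with the remaining tones above: G#, B, D.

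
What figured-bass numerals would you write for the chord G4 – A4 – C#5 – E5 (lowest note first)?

4/2

The notes G, A, C#, E stack in thirds as A–C#–E–G — an A dominant seventh chord. The bass G is the seventh, so this is third inversion: figured 4/2.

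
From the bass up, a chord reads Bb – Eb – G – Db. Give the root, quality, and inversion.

Reducing to letter names: Bb, Eb, G, Db. These stack in thirds as Eb–G–Bb–Db — an Eb dominant seventh chord.
Bb is the fifth of Eb dominant seventh; fifth in the bass means second inversion (figured bass 4/3).

Eb dominant seventh, second inversion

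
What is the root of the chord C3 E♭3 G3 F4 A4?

F

Reordering C, Eb, G, F, A into stacked thirds gives F–A–C–Eb–G; the bottom of that stack, F, is the root.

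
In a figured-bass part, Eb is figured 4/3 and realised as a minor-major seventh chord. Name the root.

Ab

The figures 4/3 mean the fifth of the chord is in the bass. If Eb is the fifth of a minor-major seventh chord, the root is Ab (chord tones Ab–Cb–Eb–G).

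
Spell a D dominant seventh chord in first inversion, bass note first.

D dominant seventh is D–F#–A–C. First inversion puts the third (F#) in the bass, with the remaining tones above: F#, A, C, D.

F#, A, C, D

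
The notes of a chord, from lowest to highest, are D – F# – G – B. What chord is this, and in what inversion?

The pitch classes D, F#, G, B arrange in thirds as G–B–D–F#: a G major seventh chord.
D is the fifth of G major seventh; fifth in the bass means second inversion (figured bass 4/3).

G major seventh, second inversion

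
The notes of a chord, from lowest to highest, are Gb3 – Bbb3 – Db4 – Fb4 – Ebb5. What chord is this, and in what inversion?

Reducing to letter names: Gb, Bbb, Db, Fb, Ebb. These stack in thirds as Ebb–Gb–Bbb–Db–Fb — an Ebb major ninth chord.
The lowest note is Gb, the third of the chord, so this is first inversion.

Ebb major ninth, first inversion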